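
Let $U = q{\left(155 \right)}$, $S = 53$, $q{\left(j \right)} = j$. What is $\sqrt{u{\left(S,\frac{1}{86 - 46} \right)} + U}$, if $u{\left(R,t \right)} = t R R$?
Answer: $\frac{3 \sqrt{10010}}{20} \approx 15.007$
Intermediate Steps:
$U = 155$
$u{\left(R,t \right)} = t R^{2}$ ($u{\left(R,t \right)} = R t R = t R^{2}$)
$\sqrt{u{\left(S,\frac{1}{86 - 46} \right)} + U} = \sqrt{\frac{53^{2}}{86 - 46} + 155} = \sqrt{\frac{1}{40} \cdot 2809 + 155} = \sqrt{\frac{2809}{40} + 155} = \sqrt{\frac{9009}{40}} = \frac{3 \sqrt{10010}}{20}$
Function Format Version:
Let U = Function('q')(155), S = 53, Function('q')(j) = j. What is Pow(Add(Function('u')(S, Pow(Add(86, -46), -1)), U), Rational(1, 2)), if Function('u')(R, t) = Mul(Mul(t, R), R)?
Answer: Mul(Rational(3, 20), Pow(10010, Rational(1, 2))) ≈ 15.007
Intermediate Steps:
U = 155
Function('u')(R, t) = Mul(t, Pow(R, 2)) (Function('u')(R, t) = Mul(Mul(R, t), R) = Mul(t, Pow(R, 2)))
Pow(Add(Function('u')(S, Pow(Add(86, -46), -1)), U), Rational(1, 2)) = Pow(Add(Mul(Pow(Add(86, -46), -1), Pow(53, 2)), 155), Rational(1, 2)) = Pow(Add(Mul(Pow(40, -1), 2809), 155), Rational(1, 2)) = Pow(Add(Mul(Rational(1, 40), 2809), 155), Rational(1, 2)) = Pow(Add(Rational(2809, 40), 155), Rational(1, 2)) = Pow(Rational(9009, 40), Rational(1, 2)) = Mul(Rational(3, 20), Pow(10010, Rational(1, 2)))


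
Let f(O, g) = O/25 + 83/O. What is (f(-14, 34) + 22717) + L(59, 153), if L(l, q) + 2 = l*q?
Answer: 11107429/350 ≈ 31736.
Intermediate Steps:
f(O, g) = 83/O + O/25 (f(O, g) = O*(1/25) + 83/O = O/25 + 83/O = 83/O + O/25)
L(l, q) = -2 + l*q
(f(-14, 34) + 22717) + L(59, 153) = ((83/(-14) + (1/25)*(-14)) + 22717) + (-2 + 59*153) = ((83*(-1/14) - 14/25) + 22717) + (-2 + 9027) = ((-83/14 - 14/25) + 22717) + 9025 = (-2271/350 + 22717) + 9025 = 7948679/350 + 9025 = 11107429/350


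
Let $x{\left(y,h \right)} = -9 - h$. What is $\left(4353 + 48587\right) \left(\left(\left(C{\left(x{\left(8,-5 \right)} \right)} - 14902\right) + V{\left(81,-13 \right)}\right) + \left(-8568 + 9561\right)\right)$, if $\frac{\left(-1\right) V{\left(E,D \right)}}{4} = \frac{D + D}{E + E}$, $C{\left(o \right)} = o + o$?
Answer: $- \frac{59675291500}{81} \approx -7.3673 \cdot 10^{8}$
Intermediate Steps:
$C{\left(o \right)} = 2 o$
$V{\left(E,D \right)} = - \frac{4 D}{E}$ ($V{\left(E,D \right)} = - 4 \frac{D + D}{E + E} = - 4 \frac{2 D}{2 E} = - 4 \cdot 2 D \frac{1}{2 E} = - 4 \frac{D}{E} = - \frac{4 D}{E}$)
$\left(4353 + 48587\right) \left(\left(\left(C{\left(x{\left(8,-5 \right)} \right)} - 14902\right) + V{\left(81,-13 \right)}\right) + \left(-8568 + 9561\right)\right) = \left(4353 + 48587\right) \left(\left(\left(2 \left(-9 - -5\right) - 14902\right) - - \frac{52}{81}\right) + \left(-8568 + 9561\right)\right) = 52940 \left(\left(\left(2 \left(-9 + 5\right) - 14902\right) - \left(-52\right) \frac{1}{81}\right) + 993\right) = 52940 \left(\left(\left(2 \left(-4\right) - 14902\right) + \frac{52}{81}\right) + 993\right) = 52940 \left(\left(\left(-8 - 14902\right) + \frac{52}{81}\right) + 993\right) = 52940 \left(\left(-14910 + \frac{52}{81}\right) + 993\right) = 52940 \left(- \frac{1207658}{81} + 993\right) = 52940 \left(- \frac{1127225}{81}\right) = - \frac{59675291500}{81}$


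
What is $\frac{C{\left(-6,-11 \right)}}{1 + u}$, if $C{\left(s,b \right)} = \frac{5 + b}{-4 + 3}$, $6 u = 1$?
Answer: $\frac{36}{7} \approx 5.1429$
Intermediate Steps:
$u = \frac{1}{6}$ ($u = \frac{1}{6} \cdot 1 = \frac{1}{6} \approx 0.16667$)
$C{\left(s,b \right)} = -5 - b$ ($C{\left(s,b \right)} = \frac{5 + b}{-1} = \left(5 + b\right) \left(-1\right) = -5 - b$)
$\frac{C{\left(-6,-11 \right)}}{1 + u} = \frac{-5 - -11}{1 + \frac{1}{6}} = \frac{-5 + 11}{\frac{7}{6}} = \frac{6}{7} \cdot 6 = \frac{36}{7}$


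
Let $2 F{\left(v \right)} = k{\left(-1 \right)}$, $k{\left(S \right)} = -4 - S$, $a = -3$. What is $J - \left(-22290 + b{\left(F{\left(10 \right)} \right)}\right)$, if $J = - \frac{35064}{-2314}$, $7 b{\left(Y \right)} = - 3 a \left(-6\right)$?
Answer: $\frac{180711912}{8099} \approx 22313.0$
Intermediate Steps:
$F{\left(v \right)} = - \frac{3}{2}$ ($F{\left(v \right)} = \frac{-4 - -1}{2} = \frac{-4 + 1}{2} = \frac{1}{2} \left(-3\right) = - \frac{3}{2}$)
$b{\left(Y \right)} = - \frac{54}{7}$ ($b{\left(Y \right)} = \frac{\left(-3\right) \left(\left(-3\right) \left(-6\right)\right)}{7} = \frac{\left(-3\right) 18}{7} = \frac{1}{7} \left(-54\right) = - \frac{54}{7}$)
$J = \frac{17532}{1157}$ ($J = \left(-35064\right) \left(- \frac{1}{2314}\right) = \frac{17532}{1157} \approx 15.153$)
$J - \left(-22290 + b{\left(F{\left(10 \right)} \right)}\right) = \frac{17532}{1157} - \left(-22290 - \frac{54}{7}\right) = \frac{17532}{1157} - - \frac{156084}{7} = \frac{17532}{1157} + \frac{156084}{7} = \frac{180711912}{8099}$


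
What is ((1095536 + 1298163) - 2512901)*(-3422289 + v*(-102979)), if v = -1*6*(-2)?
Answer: 555247326474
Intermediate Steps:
v = 12 (v = -6*(-2) = 12)
((1095536 + 1298163) - 2512901)*(-3422289 + v*(-102979)) = ((1095536 + 1298163) - 2512901)*(-3422289 + 12*(-102979)) = (2393699 - 2512901)*(-3422289 - 1235748) = -119202*(-4658037) = 555247326474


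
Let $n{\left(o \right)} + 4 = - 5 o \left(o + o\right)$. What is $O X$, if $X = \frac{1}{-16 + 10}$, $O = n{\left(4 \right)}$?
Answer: $\frac{82}{3} \approx 27.333$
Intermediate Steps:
$n{\left(o \right)} = -4 - 10 o^{2}$ ($n{\left(o \right)} = -4 + - 5 o \left(o + o\right) = -4 + - 5 o 2 o = -4 - 10 o^{2}$)
$O = -164$ ($O = -4 - 10 \cdot 4^{2} = -4 - 160 = -164$)
$X = - \frac{1}{6}$ ($X = \frac{1}{-6} = - \frac{1}{6} \approx -0.16667$)
$O X = \left(-164\right) \left(- \frac{1}{6}\right) = \frac{82}{3}$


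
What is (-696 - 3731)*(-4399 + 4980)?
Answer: -2572087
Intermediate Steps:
(-696 - 3731)*(-4399 + 4980) = -4427*581 = -2572087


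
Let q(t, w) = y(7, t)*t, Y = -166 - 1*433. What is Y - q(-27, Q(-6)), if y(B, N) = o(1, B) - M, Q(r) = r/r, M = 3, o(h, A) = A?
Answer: -491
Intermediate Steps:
Q(r) = 1
y(B, N) = -3 + B (y(B, N) = B - 1*3 = B - 3 = -3 + B)
Y = -599 (Y = -166 - 433 = -599)
q(t, w) = 4*t (q(t, w) = (-3 + 7)*t = 4*t)
Y - q(-27, Q(-6)) = -599 - 4*(-27) = -599 - 1*(-108) = -599 + 108 = -491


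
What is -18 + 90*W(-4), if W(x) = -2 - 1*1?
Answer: -288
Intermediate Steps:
W(x) = -3 (W(x) = -2 - 1 = -3)
-18 + 90*W(-4) = -18 + 90*(-3) = -18 - 270 = -288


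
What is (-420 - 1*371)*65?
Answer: -51415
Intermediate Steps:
(-420 - 1*371)*65 = (-420 - 371)*65 = -791*65 = -51415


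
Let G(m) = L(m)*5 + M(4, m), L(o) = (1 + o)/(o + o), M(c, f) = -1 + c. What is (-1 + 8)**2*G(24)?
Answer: 13181/48 ≈ 274.60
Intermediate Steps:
L(o) = (1 + o)/(2*o) (L(o) = (1 + o)/((2*o)) = (1 + o)*(1/(2*o)) = (1 + o)/(2*o))
G(m) = 3 + 5*(1 + m)/(2*m) (G(m) = ((1 + m)/(2*m))*5 + (-1 + 4) = 5*(1 + m)/(2*m) + 3 = 3 + 5*(1 + m)/(2*m))
(-1 + 8)**2*G(24) = (-1 + 8)**2*((1/2)*(5 + 11*24)/24) = 7**2*((1/2)*(1/24)*(5 + 264)) = 49*((1/2)*(1/24)*269) = 49*(269/48) = 13181/48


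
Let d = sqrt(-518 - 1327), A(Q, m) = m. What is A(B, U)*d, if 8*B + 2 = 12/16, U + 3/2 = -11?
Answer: -75*I*sqrt(205)/2 ≈ -536.92*I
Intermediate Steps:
U = -25/2 (U = -3/2 - 11 = -25/2 ≈ -12.500)
B = -5/32 (B = -1/4 + (12/16)/8 = -1/4 + (12*(1/16))/8 = -1/4 + (1/8)*(3/4) = -1/4 + 3/32 = -5/32 ≈ -0.15625)
d = 3*I*sqrt(205) (d = sqrt(-1845) = 3*I*sqrt(205) ≈ 42.953*I)
A(B, U)*d = -75*I*sqrt(205)/2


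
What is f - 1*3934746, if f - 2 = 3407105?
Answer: -527639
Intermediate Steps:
f = 3407107 (f = 2 + 3407105 = 3407107)
f - 1*3934746 = 3407107 - 1*3934746 = 3407107 - 3934746 = -527639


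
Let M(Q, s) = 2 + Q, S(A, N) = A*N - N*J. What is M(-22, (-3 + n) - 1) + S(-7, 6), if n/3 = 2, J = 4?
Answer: -86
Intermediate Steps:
n = 6 (n = 3*2 = 6)
S(A, N) = -4*N + A*N (S(A, N) = A*N - N*4 = A*N - 4*N = -4*N + A*N)
M(-22, (-3 + n) - 1) + S(-7, 6) = (2 - 22) + 6*(-4 - 7) = -20 + 6*(-11) = -20 - 66 = -86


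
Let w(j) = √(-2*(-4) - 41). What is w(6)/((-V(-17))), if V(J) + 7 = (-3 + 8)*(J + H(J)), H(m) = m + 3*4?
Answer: I*√33/117 ≈ 0.049099*I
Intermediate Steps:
H(m) = 12 + m (H(m) = m + 12 = 12 + m)
w(j) = I*√33 (w(j) = √(8 - 41) = √(-33) = I*√33)
V(J) = 53 + 10*J (V(J) = -7 + (-3 + 8)*(J + (12 + J)) = -7 + 5*(12 + 2*J) = -7 + (60 + 10*J) = 53 + 10*J)
w(6)/((-V(-17))) = (I*√33)/((-(53 + 10*(-17)))) = (I*√33)/((-(53 - 170))) = (I*√33)/((-1*(-117))) = (I*√33)/117 = (I*√33)*(1/117) = I*√33/117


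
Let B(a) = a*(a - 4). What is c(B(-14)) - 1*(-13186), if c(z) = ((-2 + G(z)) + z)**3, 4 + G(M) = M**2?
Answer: 259083984388186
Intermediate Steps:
G(M) = -4 + M**2
B(a) = a*(-4 + a)
c(z) = (-6 + z + z**2)**3 (c(z) = ((-2 + (-4 + z**2)) + z)**3 = ((-6 + z**2) + z)**3 = (-6 + z + z**2)**3)
c(B(-14)) - 1*(-13186) = (-6 - 14*(-4 - 14) + (-14*(-4 - 14))**2)**3 - 1*(-13186) = (-6 - 14*(-18) + (-14*(-18))**2)**3 + 13186 = (-6 + 252 + 252**2)**3 + 13186 = (-6 + 252 + 63504)**3 + 13186 = 63750**3 + 13186 = 259083984375000 + 13186 = 259083984388186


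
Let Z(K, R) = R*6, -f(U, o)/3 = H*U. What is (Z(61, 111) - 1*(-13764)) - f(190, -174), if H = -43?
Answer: -10080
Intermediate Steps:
f(U, o) = 129*U (f(U, o) = -(-129)*U = 129*U)
Z(K, R) = 6*R
(Z(61, 111) - 1*(-13764)) - f(190, -174) = (6*111 - 1*(-13764)) - 129*190 = (666 + 13764) - 1*24510 = 14430 - 24510 = -10080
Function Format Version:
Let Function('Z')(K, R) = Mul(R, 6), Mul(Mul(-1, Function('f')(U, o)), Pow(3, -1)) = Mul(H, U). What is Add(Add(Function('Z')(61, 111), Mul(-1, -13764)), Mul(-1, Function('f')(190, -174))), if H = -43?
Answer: -10080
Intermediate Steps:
Function('f')(U, o) = Mul(129, U) (Function('f')(U, o) = Mul(-3, Mul(-43, U)) = Mul(129, U))
Function('Z')(K, R) = Mul(6, R)
Add(Add(Function('Z')(61, 111), Mul(-1, -13764)), Mul(-1, Function('f')(190, -174))) = Add(Add(Mul(6, 111), Mul(-1, -13764)), Mul(-1, Mul(129, 190))) = Add(Add(666, 13764), Mul(-1, 24510)) = Add(14430, -24510) = -10080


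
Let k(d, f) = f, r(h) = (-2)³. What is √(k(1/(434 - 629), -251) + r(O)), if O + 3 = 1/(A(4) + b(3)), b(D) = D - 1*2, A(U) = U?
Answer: I*√259 ≈ 16.093*I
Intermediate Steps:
b(D) = -2 + D (b(D) = D - 2 = -2 + D)
O = -14/5 (O = -3 + 1/(4 + (-2 + 3)) = -3 + 1/(4 + 1) = -3 + 1/5 = -3 + ⅕ = -14/5 ≈ -2.8000)
r(h) = -8
√(k(1/(434 - 629), -251) + r(O)) = √(-251 - 8) = √(-259) = I*√259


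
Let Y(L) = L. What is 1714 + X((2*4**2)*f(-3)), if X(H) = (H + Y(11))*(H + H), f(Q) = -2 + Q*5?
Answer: 581618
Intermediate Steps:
f(Q) = -2 + 5*Q
X(H) = 2*H*(11 + H) (X(H) = (H + 11)*(H + H) = (11 + H)*(2*H) = 2*H*(11 + H))
1714 + X((2*4**2)*f(-3)) = 1714 + 2*((2*4**2)*(-2 + 5*(-3)))*(11 + (2*4**2)*(-2 + 5*(-3))) = 1714 + 2*((2*16)*(-2 - 15))*(11 + (2*16)*(-2 - 15)) = 1714 + 2*(32*(-17))*(11 + 32*(-17)) = 1714 + 2*(-544)*(11 - 544) = 1714 + 2*(-544)*(-533) = 1714 + 579904 = 581618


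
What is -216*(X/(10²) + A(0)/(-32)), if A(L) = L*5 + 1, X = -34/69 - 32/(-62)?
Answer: 19107/2852 ≈ 6.6995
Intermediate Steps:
X = 50/2139 (X = -34*1/69 - 32*(-1/62) = -34/69 + 16/31 = 50/2139 ≈ 0.023375)
A(L) = 1 + 5*L (A(L) = 5*L + 1 = 1 + 5*L)
-216*(X/(10²) + A(0)/(-32)) = -216*(50/(2139*(10²)) + (1 + 5*0)/(-32)) = -216*((50/2139)/100 + (1 + 0)*(-1/32)) = -216*((50/2139)*(1/100) + 1*(-1/32)) = -216*(1/4278 - 1/32) = -216*(-2123/68448) = 19107/2852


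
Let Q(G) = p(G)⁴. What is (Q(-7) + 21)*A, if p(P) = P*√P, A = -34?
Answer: -4000780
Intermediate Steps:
p(P) = P^(3/2)
Q(G) = G⁶ (Q(G) = (G^(3/2))⁴ = G⁶)
(Q(-7) + 21)*A = ((-7)⁶ + 21)*(-34) = (117649 + 21)*(-34) = 117670*(-34) = -4000780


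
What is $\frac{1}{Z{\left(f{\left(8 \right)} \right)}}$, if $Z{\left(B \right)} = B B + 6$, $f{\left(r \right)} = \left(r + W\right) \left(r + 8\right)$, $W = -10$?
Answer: $\frac{1}{1030} \approx 0.00097087$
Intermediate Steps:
$f{\left(r \right)} = \left(-10 + r\right) \left(8 + r\right)$ ($f{\left(r \right)} = \left(r - 10\right) \left(r + 8\right) = \left(-10 + r\right) \left(8 + r\right)$)
$Z{\left(B \right)} = 6 + B^{2}$ ($Z{\left(B \right)} = B^{2} + 6 = 6 + B^{2}$)
$\frac{1}{Z{\left(f{\left(8 \right)} \right)}} = \frac{1}{6 + \left(-80 + 8^{2} - 16\right)^{2}} = \frac{1}{6 + \left(-80 + 64 - 16\right)^{2}} = \frac{1}{6 + \left(-32\right)^{2}} = \frac{1}{6 + 1024} = \frac{1}{1030}$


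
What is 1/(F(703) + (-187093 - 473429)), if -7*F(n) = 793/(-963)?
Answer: -6741/4452578009 ≈ -1.5140e-6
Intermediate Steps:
F(n) = 793/6741 (F(n) = -793/(7*(-963)) = -793*(-1)/(7*963) = -⅐*(-793/963) = 793/6741)
1/(F(703) + (-187093 - 473429)) = 1/(793/6741 + (-187093 - 473429)) = 1/(793/6741 - 660522) = 1/(-4452578009/6741) = -6741/4452578009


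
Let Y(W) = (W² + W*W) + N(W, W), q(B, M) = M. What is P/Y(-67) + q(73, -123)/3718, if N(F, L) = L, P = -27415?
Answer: -103025023/33131098 ≈ -3.1096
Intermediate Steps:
Y(W) = W + 2*W² (Y(W) = (W² + W*W) + W = (W² + W²) + W = 2*W² + W = W + 2*W²)
P/Y(-67) + q(73, -123)/3718 = -27415*(-1/(67*(1 + 2*(-67)))) - 123/3718 = -27415*(-1/(67*(1 - 134))) - 123*1/3718 = -27415/((-67*(-133))) - 123/3718 = -27415/8911 - 123/3718 = -103025023/33131098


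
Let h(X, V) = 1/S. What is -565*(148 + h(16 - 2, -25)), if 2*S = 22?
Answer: -920385/11 ≈ -83671.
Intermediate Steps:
S = 11 (S = (½)*22 = 11)
h(X, V) = 1/11
-565*(148 + h(16 - 2, -25)) = -565*(148 + 1/11) = -565*1629/11 = -920385/11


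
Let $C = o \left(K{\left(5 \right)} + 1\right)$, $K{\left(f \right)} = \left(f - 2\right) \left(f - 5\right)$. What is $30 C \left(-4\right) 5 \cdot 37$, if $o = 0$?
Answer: $0$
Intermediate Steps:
$K{\left(f \right)} = \left(-5 + f\right) \left(-2 + f\right)$ ($K{\left(f \right)} = \left(-2 + f\right) \left(-5 + f\right) = \left(-5 + f\right) \left(-2 + f\right)$)
$C = 0$ ($C = 0 \left(\left(10 + 5^{2} - 35\right) + 1\right) = 0 \left(\left(10 + 25 - 35\right) + 1\right) = 0 \left(0 + 1\right) = 0 \cdot 1 = 0$)
$30 C \left(-4\right) 5 \cdot 37 = 30 \cdot 0 \left(-4\right) 5 \cdot 37 = 30 \cdot 0 \cdot 5 \cdot 37 = 30 \cdot 0 \cdot 37 = 0 \cdot 37 = 0$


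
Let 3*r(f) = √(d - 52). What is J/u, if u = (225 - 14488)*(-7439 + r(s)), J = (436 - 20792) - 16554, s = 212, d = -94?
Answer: -494232282/1420733536201 - 22146*I*√146/1420733536201 ≈ -0.00034787 - 1.8835e-7*I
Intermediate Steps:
J = -36910 (J = -20356 - 16554 = -36910)
r(f) = I*√146/3 (r(f) = √(-94 - 52)/3 = √(-146)/3 = (I*√146)/3 = I*√146/3)
u = 106102457 - 14263*I*√146/3 (u = (225 - 14488)*(-7439 + I*√146/3) = -14263*(-7439 + I*√146/3) = 106102457 - 14263*I*√146/3 ≈ 1.061e+8 - 57447.0*I)
J/u = -36910/(106102457 - 14263*I*√146/3)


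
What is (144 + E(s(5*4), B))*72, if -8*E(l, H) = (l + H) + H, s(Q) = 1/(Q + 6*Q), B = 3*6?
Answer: 1406151/140 ≈ 10044.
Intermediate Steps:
B = 18
s(Q) = 1/(7*Q)
E(l, H) = -H/4 - l/8 (E(l, H) = -((l + H) + H)/8 = -((H + l) + H)/8 = -(l + 2*H)/8 = -H/4 - l/8)
(144 + E(s(5*4), B))*72 = (144 + (-1/4*18 - 1/(56*(5*4))))*72 = (144 + (-9/2 - 1/(56*20)))*72 = (144 + (-9/2 - 1/8*1/140))*72 = (144 + (-9/2 - 1/1120))*72 = (144 - 5041/1120)*72 = (156239/1120)*72 = 1406151/140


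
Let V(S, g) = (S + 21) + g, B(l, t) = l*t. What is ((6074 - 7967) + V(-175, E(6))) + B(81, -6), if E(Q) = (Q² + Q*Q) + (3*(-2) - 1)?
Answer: -2468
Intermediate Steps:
E(Q) = -7 + 2*Q² (E(Q) = (Q² + Q²) + (-6 - 1) = 2*Q² - 7 = -7 + 2*Q²)
V(S, g) = 21 + S + g (V(S, g) = (21 + S) + g = 21 + S + g)
((6074 - 7967) + V(-175, E(6))) + B(81, -6) = ((6074 - 7967) + (21 - 175 + (-7 + 2*6²))) + 81*(-6) = (-1893 + (21 - 175 + (-7 + 2*36))) - 486 = (-1893 + (21 - 175 + (-7 + 72))) - 486 = (-1893 + (21 - 175 + 65)) - 486 = (-1893 - 89) - 486 = -1982 - 486 = -2468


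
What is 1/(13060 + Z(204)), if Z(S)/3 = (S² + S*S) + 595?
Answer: 1/264541 ≈ 3.7801e-6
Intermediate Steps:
Z(S) = 1785 + 6*S² (Z(S) = 3*((S² + S*S) + 595) = 3*((S² + S²) + 595) = 3*(2*S² + 595) = 3*(595 + 2*S²) = 1785 + 6*S²)
1/(13060 + Z(204)) = 1/(13060 + (1785 + 6*204²)) = 1/(13060 + (1785 + 6*41616)) = 1/(13060 + (1785 + 249696)) = 1/(13060 + 251481) = 1/264541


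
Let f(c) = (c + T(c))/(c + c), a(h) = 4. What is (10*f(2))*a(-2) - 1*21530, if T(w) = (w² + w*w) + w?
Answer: -21410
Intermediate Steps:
T(w) = w + 2*w² (T(w) = (w² + w²) + w = 2*w² + w = w + 2*w²)
f(c) = (c + c*(1 + 2*c))/(2*c) (f(c) = (c + c*(1 + 2*c))/(c + c) = (c + c*(1 + 2*c))/((2*c)) = (c + c*(1 + 2*c))*(1/(2*c)) = (c + c*(1 + 2*c))/(2*c))
(10*f(2))*a(-2) - 1*21530 = (10*(1 + 2))*4 - 1*21530 = (10*3)*4 - 21530 = 30*4 - 21530 = 120 - 21530 = -21410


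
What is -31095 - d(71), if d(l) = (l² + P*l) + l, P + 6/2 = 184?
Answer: -49058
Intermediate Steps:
P = 181 (P = -3 + 184 = 181)
d(l) = l² + 182*l (d(l) = (l² + 181*l) + l = l² + 182*l)
-31095 - d(71) = -31095 - 71*(182 + 71) = -31095 - 71*253 = -31095 - 1*17963 = -31095 - 17963 = -49058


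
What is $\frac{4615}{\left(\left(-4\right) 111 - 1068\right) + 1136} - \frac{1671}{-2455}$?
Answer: $- \frac{10701529}{923080} \approx -11.593$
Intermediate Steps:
$\frac{4615}{\left(\left(-4\right) 111 - 1068\right) + 1136} - \frac{1671}{-2455} = \frac{4615}{\left(-444 - 1068\right) + 1136} - - \frac{1671}{2455} = \frac{4615}{-1512 + 1136} + \frac{1671}{2455} = \frac{4615}{-376} + \frac{1671}{2455} = 4615 \left(- \frac{1}{376}\right) + \frac{1671}{2455} = - \frac{4615}{376} + \frac{1671}{2455} = - \frac{10701529}{923080}$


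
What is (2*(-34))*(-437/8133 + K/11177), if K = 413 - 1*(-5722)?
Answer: -3060789208/90902541 ≈ -33.671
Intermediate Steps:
K = 6135 (K = 413 + 5722 = 6135)
(2*(-34))*(-437/8133 + K/11177) = (2*(-34))*(-437/8133 + 6135/11177) = -68*(-437*1/8133 + 6135*(1/11177)) = -68*(-437/8133 + 6135/11177) = -68*45011606/90902541 = -3060789208/90902541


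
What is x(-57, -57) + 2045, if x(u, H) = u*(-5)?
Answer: 2330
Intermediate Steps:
x(u, H) = -5*u
x(-57, -57) + 2045 = -5*(-57) + 2045 = 285 + 2045 = 2330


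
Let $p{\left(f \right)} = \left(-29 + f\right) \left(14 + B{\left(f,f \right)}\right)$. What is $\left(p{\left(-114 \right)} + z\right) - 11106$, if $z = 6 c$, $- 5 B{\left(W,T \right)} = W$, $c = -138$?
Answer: $- \frac{85982}{5} \approx -17196.0$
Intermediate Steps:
$B{\left(W,T \right)} = - \frac{W}{5}$
$p{\left(f \right)} = \left(-29 + f\right) \left(14 - \frac{f}{5}\right)$
$z = -828$ ($z = 6 \left(-138\right) = -828$)
$\left(p{\left(-114 \right)} + z\right) - 11106 = \left(\left(-406 - \frac{\left(-114\right)^{2}}{5} + \frac{99}{5} \left(-114\right)\right) - 828\right) - 11106 = \left(\left(-406 - \frac{12996}{5} - \frac{11286}{5}\right) - 828\right) - 11106 = \left(- \frac{26312}{5} - 828\right) - 11106 = - \frac{30452}{5} - 11106 = - \frac{85982}{5}$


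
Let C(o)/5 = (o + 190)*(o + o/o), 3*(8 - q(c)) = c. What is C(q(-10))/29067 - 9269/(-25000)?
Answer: 5218298207/6540075000 ≈ 0.79790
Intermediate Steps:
q(c) = 8 - c/3
C(o) = 5*(1 + o)*(190 + o) (C(o) = 5*((o + 190)*(o + o/o)) = 5*((190 + o)*(o + 1)) = 5*((190 + o)*(1 + o)) = 5*((1 + o)*(190 + o)) = 5*(1 + o)*(190 + o))
C(q(-10))/29067 - 9269/(-25000) = (950 + 5*(8 - ⅓*(-10))² + 955*(8 - ⅓*(-10)))/29067 - 9269/(-25000) = (950 + 5*(8 + 10/3)² + 955*(8 + 10/3))*(1/29067) - 9269*(-1/25000) = (950 + 5*(34/3)² + 955*(34/3))*(1/29067) + 9269/25000 = (950 + 5*(1156/9) + 32470/3)*(1/29067) + 9269/25000 = (950 + 5780/9 + 32470/3)*(1/29067) + 9269/25000 = (111740/9)*(1/29067) + 9269/25000 = 111740/261603 + 9269/25000 = 5218298207/6540075000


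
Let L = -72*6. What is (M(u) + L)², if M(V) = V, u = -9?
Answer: 194481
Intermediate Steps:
L = -432
(M(u) + L)² = (-9 - 432)² = (-441)² = 194481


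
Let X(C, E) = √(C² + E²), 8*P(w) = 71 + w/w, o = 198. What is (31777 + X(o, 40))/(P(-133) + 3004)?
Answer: 31979/3013 ≈ 10.614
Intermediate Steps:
P(w) = 9 (P(w) = (71 + w/w)/8 = (71 + 1)/8 = (⅛)*72 = 9)
(31777 + X(o, 40))/(P(-133) + 3004) = (31777 + √(198² + 40²))/(9 + 3004) = (31777 + √(39204 + 1600))/3013 = (31777 + √40804)*(1/3013) = (31777 + 202)*(1/3013) = 31979*(1/3013) = 31979/3013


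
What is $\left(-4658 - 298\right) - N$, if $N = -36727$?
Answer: $31771$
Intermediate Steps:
$\left(-4658 - 298\right) - N = \left(-4658 - 298\right) - -36727 = \left(-4658 - 298\right) + 36727 = -4956 + 36727 = 31771$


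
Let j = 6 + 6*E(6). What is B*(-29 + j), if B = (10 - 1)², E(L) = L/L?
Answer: -1377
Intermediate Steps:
E(L) = 1
B = 81 (B = 9² = 81)
j = 12 (j = 6 + 6*1 = 6 + 6 = 12)
B*(-29 + j) = 81*(-29 + 12) = 81*(-17) = -1377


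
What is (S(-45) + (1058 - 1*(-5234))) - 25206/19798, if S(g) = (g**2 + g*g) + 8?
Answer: 102442047/9899 ≈ 10349.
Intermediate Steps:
S(g) = 8 + 2*g**2 (S(g) = (g**2 + g**2) + 8 = 2*g**2 + 8 = 8 + 2*g**2)
(S(-45) + (1058 - 1*(-5234))) - 25206/19798 = ((8 + 2*(-45)**2) + (1058 - 1*(-5234))) - 25206/19798 = ((8 + 2*2025) + (1058 + 5234)) - 25206*1/19798 = ((8 + 4050) + 6292) - 12603/9899 = (4058 + 6292) - 12603/9899 = 10350 - 12603/9899 = 102442047/9899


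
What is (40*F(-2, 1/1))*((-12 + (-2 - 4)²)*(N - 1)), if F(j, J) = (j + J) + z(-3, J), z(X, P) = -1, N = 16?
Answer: -28800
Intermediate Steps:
F(j, J) = -1 + J + j (F(j, J) = (j + J) - 1 = (J + j) - 1 = -1 + J + j)
(40*F(-2, 1/1))*((-12 + (-2 - 4)²)*(N - 1)) = (40*(-1 + 1/1 - 2))*((-12 + (-2 - 4)²)*(16 - 1)) = (40*(-1 + 1 - 2))*((-12 + (-6)²)*15) = (40*(-2))*((-12 + 36)*15) = -1920*15 = -80*360 = -28800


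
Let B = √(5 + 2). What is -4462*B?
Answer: -4462*√7 ≈ -11805.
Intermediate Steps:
B = √7 ≈ 2.6458
-4462*B = -4462*√7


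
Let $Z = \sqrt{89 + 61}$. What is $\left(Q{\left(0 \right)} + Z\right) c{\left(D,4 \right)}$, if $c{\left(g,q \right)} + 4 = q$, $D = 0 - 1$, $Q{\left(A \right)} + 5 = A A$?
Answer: $0$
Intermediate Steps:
$Q{\left(A \right)} = -5 + A^{2}$ ($Q{\left(A \right)} = -5 + A A = -5 + A^{2}$)
$D = -1$
$c{\left(g,q \right)} = -4 + q$
$Z = 5 \sqrt{6}$ ($Z = \sqrt{150} = 5 \sqrt{6} \approx 12.247$)
$\left(Q{\left(0 \right)} + Z\right) c{\left(D,4 \right)} = \left(\left(-5 + 0^{2}\right) + 5 \sqrt{6}\right) \left(-4 + 4\right) = \left(\left(-5 + 0\right) + 5 \sqrt{6}\right) 0 = \left(-5 + 5 \sqrt{6}\right) 0 = 0$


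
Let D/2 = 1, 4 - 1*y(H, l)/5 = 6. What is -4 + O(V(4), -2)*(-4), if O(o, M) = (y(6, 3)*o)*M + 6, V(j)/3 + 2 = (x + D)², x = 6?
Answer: -14908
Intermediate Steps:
y(H, l) = -10 (y(H, l) = 20 - 5*6 = 20 - 30 = -10)
D = 2 (D = 2*1 = 2)
V(j) = 186 (V(j) = -6 + 3*(6 + 2)² = -6 + 3*8² = -6 + 3*64 = -6 + 192 = 186)
O(o, M) = 6 - 10*M*o (O(o, M) = (-10*o)*M + 6 = -10*M*o + 6 = 6 - 10*M*o)
-4 + O(V(4), -2)*(-4) = -4 + (6 - 10*(-2)*186)*(-4) = -4 + (6 + 3720)*(-4) = -4 + 3726*(-4) = -4 - 14904 = -14908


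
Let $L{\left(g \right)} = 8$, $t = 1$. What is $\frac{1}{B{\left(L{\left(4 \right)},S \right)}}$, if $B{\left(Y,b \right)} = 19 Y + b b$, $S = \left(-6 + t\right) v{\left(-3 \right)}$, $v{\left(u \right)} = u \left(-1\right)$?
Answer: $\frac{1}{377} \approx 0.0026525$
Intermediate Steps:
$v{\left(u \right)} = - u$
$S = -15$ ($S = \left(-6 + 1\right) \left(\left(-1\right) \left(-3\right)\right) = \left(-5\right) 3 = -15$)
$B{\left(Y,b \right)} = b^{2} + 19 Y$ ($B{\left(Y,b \right)} = 19 Y + b^{2} = b^{2} + 19 Y$)
$\frac{1}{B{\left(L{\left(4 \right)},S \right)}} = \frac{1}{\left(-15\right)^{2} + 19 \cdot 8} = \frac{1}{225 + 152} = \frac{1}{377}$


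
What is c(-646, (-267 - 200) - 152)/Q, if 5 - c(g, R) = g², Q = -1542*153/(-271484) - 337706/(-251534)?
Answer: -7124276685277454/37756296547 ≈ -1.8869e+5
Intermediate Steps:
Q = 37756296547/17071864114 (Q = -235926*(-1/271484) - 337706*(-1/251534) = 117963/135742 + 168853/125767 = 37756296547/17071864114 ≈ 2.2116)
c(g, R) = 5 - g²
c(-646, (-267 - 200) - 152)/Q = (5 - 1*(-646)²)/(37756296547/17071864114) = (5 - 1*417316)*(17071864114/37756296547) = (5 - 417316)*(17071864114/37756296547) = -417311*17071864114/37756296547 = -7124276685277454/37756296547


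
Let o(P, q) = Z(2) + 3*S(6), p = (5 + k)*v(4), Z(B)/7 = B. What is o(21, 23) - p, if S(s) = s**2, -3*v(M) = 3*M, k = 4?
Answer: 158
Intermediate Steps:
Z(B) = 7*B
v(M) = -M
p = -36 (p = (5 + 4)*(-1*4) = 9*(-4) = -36)
o(P, q) = 122 (o(P, q) = 7*2 + 3*6**2 = 14 + 3*36 = 14 + 108 = 122)
o(21, 23) - p = 122 - 1*(-36) = 122 + 36 = 158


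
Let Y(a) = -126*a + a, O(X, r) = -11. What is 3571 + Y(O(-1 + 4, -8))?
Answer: 4946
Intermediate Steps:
Y(a) = -125*a
3571 + Y(O(-1 + 4, -8)) = 3571 - 125*(-11) = 3571 + 1375 = 4946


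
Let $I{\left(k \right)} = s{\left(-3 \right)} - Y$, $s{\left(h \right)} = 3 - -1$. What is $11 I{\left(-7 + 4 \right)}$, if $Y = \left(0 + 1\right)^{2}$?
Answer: $33$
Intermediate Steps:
$s{\left(h \right)} = 4$ ($s{\left(h \right)} = 3 + 1 = 4$)
$Y = 1$ ($Y = 1^{2} = 1$)
$I{\left(k \right)} = 3$ ($I{\left(k \right)} = 4 - 1 = 3$)
$11 I{\left(-7 + 4 \right)} = 11 \cdot 3 = 33$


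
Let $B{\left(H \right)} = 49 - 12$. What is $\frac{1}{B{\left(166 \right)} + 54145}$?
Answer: $\frac{1}{54182} \approx 1.8456 \cdot 10^{-5}$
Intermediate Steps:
$B{\left(H \right)} = 37$ ($B{\left(H \right)} = 49 - 12 = 37$)
$\frac{1}{B{\left(166 \right)} + 54145} = \frac{1}{37 + 54145} = \frac{1}{54182}$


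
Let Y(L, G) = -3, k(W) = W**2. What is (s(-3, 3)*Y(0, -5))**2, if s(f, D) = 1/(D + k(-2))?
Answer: 9/49 ≈ 0.18367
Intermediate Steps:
s(f, D) = 1/(4 + D) (s(f, D) = 1/(D + (-2)**2) = 1/(D + 4) = 1/(4 + D))
(s(-3, 3)*Y(0, -5))**2 = (-3/(4 + 3))**2 = (-3/7)**2 = 9/49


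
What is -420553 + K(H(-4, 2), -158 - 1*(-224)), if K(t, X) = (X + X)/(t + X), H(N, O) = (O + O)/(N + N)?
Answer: -55092179/131 ≈ -4.2055e+5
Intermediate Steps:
H(N, O) = O/N (H(N, O) = (2*O)/((2*N)) = (2*O)*(1/(2*N)) = O/N)
K(t, X) = 2*X/(X + t) (K(t, X) = (2*X)/(X + t) = 2*X/(X + t))
-420553 + K(H(-4, 2), -158 - 1*(-224)) = -420553 + 2*(-158 - 1*(-224))/((-158 - 1*(-224)) + 2/(-4)) = -420553 + 2*(-158 + 224)/((-158 + 224) + 2*(-¼)) = -420553 + 2*66/(66 - ½) = -420553 + 2*66/(131/2) = -420553 + 2*66*(2/131) = -420553 + 264/131 = -55092179/131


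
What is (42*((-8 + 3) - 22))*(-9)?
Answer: 10206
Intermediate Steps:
(42*((-8 + 3) - 22))*(-9) = (42*(-5 - 22))*(-9) = (42*(-27))*(-9) = -1134*(-9) = 10206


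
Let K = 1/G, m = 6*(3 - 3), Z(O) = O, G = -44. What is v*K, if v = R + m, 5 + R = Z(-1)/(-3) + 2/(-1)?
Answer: 5/33 ≈ 0.15152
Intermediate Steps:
m = 0 (m = 6*0 = 0)
K = -1/44 (K = 1/(-44) = -1/44 ≈ -0.022727)
R = -20/3 (R = -5 + (-1/(-3) + 2/(-1)) = -5 + (-1*(-⅓) + 2*(-1)) = -5 + (⅓ - 2) = -5 - 5/3 = -20/3 ≈ -6.6667)
v = -20/3 (v = -20/3 + 0 = -20/3 ≈ -6.6667)
v*K = -20/3*(-1/44) = 5/33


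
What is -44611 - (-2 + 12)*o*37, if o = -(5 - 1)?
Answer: -43131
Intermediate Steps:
o = -4 (o = -1*4 = -4)
-44611 - (-2 + 12)*o*37 = -44611 - (-2 + 12)*(-4)*37 = -44611 - 10*(-4)*37 = -44611 - (-40)*37 = -44611 - 1*(-1480) = -44611 + 1480 = -43131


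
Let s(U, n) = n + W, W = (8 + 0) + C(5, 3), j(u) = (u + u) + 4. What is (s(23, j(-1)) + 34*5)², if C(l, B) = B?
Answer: 33489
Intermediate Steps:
j(u) = 4 + 2*u (j(u) = 2*u + 4 = 4 + 2*u)
W = 11 (W = (8 + 0) + 3 = 8 + 3 = 11)
s(U, n) = 11 + n (s(U, n) = n + 11 = 11 + n)
(s(23, j(-1)) + 34*5)² = ((11 + (4 + 2*(-1))) + 34*5)² = ((11 + (4 - 2)) + 170)² = ((11 + 2) + 170)² = (13 + 170)² = 183² = 33489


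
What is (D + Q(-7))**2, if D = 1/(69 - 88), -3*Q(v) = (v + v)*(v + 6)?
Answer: 72361/3249 ≈ 22.272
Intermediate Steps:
Q(v) = -2*v*(6 + v)/3 (Q(v) = -(v + v)*(v + 6)/3 = -2*v*(6 + v)/3)
D = -1/19 (D = 1/(-19) = -1/19 ≈ -0.052632)
(D + Q(-7))**2 = (-1/19 - 2/3*(-7)*(6 - 7))**2 = (-1/19 - 2/3*(-7)*(-1))**2 = (-1/19 - 14/3)**2 = (-269/57)**2 = 72361/3249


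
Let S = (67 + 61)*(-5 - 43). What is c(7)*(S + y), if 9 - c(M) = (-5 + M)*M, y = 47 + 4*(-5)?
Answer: 30585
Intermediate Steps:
y = 27 (y = 47 - 20 = 27)
c(M) = 9 - M*(-5 + M) (c(M) = 9 - (-5 + M)*M = 9 - M*(-5 + M))
S = -6144 (S = 128*(-48) = -6144)
c(7)*(S + y) = (9 - 1*7² + 5*7)*(-6144 + 27) = (9 - 1*49 + 35)*(-6117) = (9 - 49 + 35)*(-6117) = -5*(-6117) = 30585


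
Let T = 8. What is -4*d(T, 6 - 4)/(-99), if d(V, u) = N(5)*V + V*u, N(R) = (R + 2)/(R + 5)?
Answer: 48/55 ≈ 0.87273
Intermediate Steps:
N(R) = (2 + R)/(5 + R)
d(V, u) = 7*V/10 + V*u (d(V, u) = ((2 + 5)/(5 + 5))*V + V*u = (7/10)*V + V*u = ((1/10)*7)*V + V*u = 7*V/10 + V*u)
-4*d(T, 6 - 4)/(-99) = -2*8*(7 + 10*(6 - 4))/5/(-99) = -2*8*(7 + 10*2)/5*(-1/99) = -2*8*(7 + 20)/5*(-1/99) = -2*8*27/5*(-1/99) = -4*108/5*(-1/99) = -432/5*(-1/99) = 48/55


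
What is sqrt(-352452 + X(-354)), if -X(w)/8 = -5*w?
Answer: 2*I*sqrt(91653) ≈ 605.49*I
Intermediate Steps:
X(w) = 40*w (X(w) = -(-40)*w = 40*w)
sqrt(-352452 + X(-354)) = sqrt(-352452 + 40*(-354)) = sqrt(-352452 - 14160) = sqrt(-366612) = 2*I*sqrt(91653)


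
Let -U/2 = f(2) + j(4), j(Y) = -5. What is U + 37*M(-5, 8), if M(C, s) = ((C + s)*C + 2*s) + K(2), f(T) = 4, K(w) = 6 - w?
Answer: 187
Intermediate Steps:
M(C, s) = 4 + 2*s + C*(C + s) (M(C, s) = ((C + s)*C + 2*s) + (6 - 1*2) = (C*(C + s) + 2*s) + (6 - 2) = (2*s + C*(C + s)) + 4 = 4 + 2*s + C*(C + s))
U = 2 (U = -2*(4 - 5) = -2*(-1) = 2)
U + 37*M(-5, 8) = 2 + 37*(4 + (-5)**2 + 2*8 - 5*8) = 2 + 37*(4 + 25 + 16 - 40) = 2 + 37*5 = 2 + 185 = 187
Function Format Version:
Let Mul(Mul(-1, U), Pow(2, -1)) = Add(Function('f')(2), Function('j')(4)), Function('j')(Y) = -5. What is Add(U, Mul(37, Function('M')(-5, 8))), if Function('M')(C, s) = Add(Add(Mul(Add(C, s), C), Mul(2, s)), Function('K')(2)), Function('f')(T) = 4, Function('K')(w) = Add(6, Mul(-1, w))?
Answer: 187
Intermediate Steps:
Function('M')(C, s) = Add(4, Mul(2, s), Mul(C, Add(C, s))) (Function('M')(C, s) = Add(Add(Mul(Add(C, s), C), Mul(2, s)), Add(6, Mul(-1, 2))) = Add(Add(Mul(C, Add(C, s)), Mul(2, s)), Add(6, -2)) = Add(Add(Mul(2, s), Mul(C, Add(C, s))), 4) = Add(4, Mul(2, s), Mul(C, Add(C, s))))
U = 2 (U = Mul(-2, Add(4, -5)) = Mul(-2, -1) = 2)
Add(U, Mul(37, Function('M')(-5, 8))) = Add(2, Mul(37, Add(4, Pow(-5, 2), Mul(2, 8), Mul(-5, 8)))) = Add(2, Mul(37, Add(4, 25, 16, -40))) = Add(2, Mul(37, 5)) = Add(2, 185) = 187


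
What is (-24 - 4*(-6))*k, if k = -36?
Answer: 0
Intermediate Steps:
(-24 - 4*(-6))*k = (-24 - 4*(-6))*(-36) = (-24 + 24)*(-36) = 0*(-36) = 0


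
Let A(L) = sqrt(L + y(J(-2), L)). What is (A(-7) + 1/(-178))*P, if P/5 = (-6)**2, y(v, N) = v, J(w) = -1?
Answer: -90/89 + 360*I*sqrt(2) ≈ -1.0112 + 509.12*I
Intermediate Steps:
P = 180 (P = 5*(-6)**2 = 5*36 = 180)
A(L) = sqrt(-1 + L) (A(L) = sqrt(L - 1) = sqrt(-1 + L))
(A(-7) + 1/(-178))*P = (sqrt(-1 - 7) + 1/(-178))*180 = (sqrt(-8) - 1/178)*180 = (2*I*sqrt(2) - 1/178)*180 = (-1/178 + 2*I*sqrt(2))*180 = -90/89 + 360*I*sqrt(2)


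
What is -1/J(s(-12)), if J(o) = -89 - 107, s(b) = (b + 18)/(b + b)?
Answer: 1/196 ≈ 0.0051020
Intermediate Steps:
s(b) = (18 + b)/(2*b) (s(b) = (18 + b)/((2*b)) = (18 + b)*(1/(2*b)) = (18 + b)/(2*b))
J(o) = -196
-1/J(s(-12)) = -1/(-196) = -1*(-1/196) = 1/196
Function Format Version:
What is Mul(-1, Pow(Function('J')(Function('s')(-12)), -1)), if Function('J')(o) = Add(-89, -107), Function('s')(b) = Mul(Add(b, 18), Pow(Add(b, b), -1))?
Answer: Rational(1, 196) ≈ 0.0051020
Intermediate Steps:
Function('s')(b) = Mul(Rational(1, 2), Pow(b, -1), Add(18, b)) (Function('s')(b) = Mul(Add(18, b), Pow(Mul(2, b), -1)) = Mul(Add(18, b), Mul(Rational(1, 2), Pow(b, -1))) = Mul(Rational(1, 2), Pow(b, -1), Add(18, b)))
Function('J')(o) = -196
Mul(-1, Pow(Function('J')(Function('s')(-12)), -1)) = Mul(-1, Pow(-196, -1)) = Mul(-1, Rational(-1, 196)) = Rational(1, 196)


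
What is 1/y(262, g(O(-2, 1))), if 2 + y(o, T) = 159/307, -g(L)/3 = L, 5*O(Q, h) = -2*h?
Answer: -307/455 ≈ -0.67473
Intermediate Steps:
O(Q, h) = -2*h/5 (O(Q, h) = (-2*h)/5 = -2*h/5)
g(L) = -3*L
y(o, T) = -455/307 (y(o, T) = -2 + 159/307 = -455/307)
1/y(262, g(O(-2, 1))) = 1/(-455/307) = -307/455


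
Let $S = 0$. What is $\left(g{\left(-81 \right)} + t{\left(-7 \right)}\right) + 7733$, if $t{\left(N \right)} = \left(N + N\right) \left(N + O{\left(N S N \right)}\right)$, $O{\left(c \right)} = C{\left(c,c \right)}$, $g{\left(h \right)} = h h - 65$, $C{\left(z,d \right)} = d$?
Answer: $14327$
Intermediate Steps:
$g{\left(h \right)} = -65 + h^{2}$ ($g{\left(h \right)} = h^{2} - 65 = -65 + h^{2}$)
$O{\left(c \right)} = c$
$t{\left(N \right)} = 2 N^{2}$ ($t{\left(N \right)} = \left(N + N\right) \left(N + N 0 N\right) = 2 N \left(N + 0 N\right) = 2 N \left(N + 0\right) = 2 N N = 2 N^{2}$)
$\left(g{\left(-81 \right)} + t{\left(-7 \right)}\right) + 7733 = \left(\left(-65 + \left(-81\right)^{2}\right) + 2 \left(-7\right)^{2}\right) + 7733 = \left(\left(-65 + 6561\right) + 2 \cdot 49\right) + 7733 = \left(6496 + 98\right) + 7733 = 6594 + 7733 = 14327$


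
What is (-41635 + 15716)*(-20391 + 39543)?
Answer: -496400688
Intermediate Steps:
(-41635 + 15716)*(-20391 + 39543) = -25919*19152 = -496400688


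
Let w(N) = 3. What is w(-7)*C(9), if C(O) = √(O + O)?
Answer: 9*√2 ≈ 12.728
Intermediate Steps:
C(O) = √2*√O (C(O) = √(2*O) = √2*√O)
w(-7)*C(9) = 3*(√2*√9) = 3*(√2*3) = 3*(3*√2) = 9*√2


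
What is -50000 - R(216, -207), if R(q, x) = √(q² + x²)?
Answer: -50000 - 9*√1105 ≈ -50299.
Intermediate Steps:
-50000 - R(216, -207) = -50000 - √(216² + (-207)²) = -50000 - √(46656 + 42849) = -50000 - √89505 = -50000 - 9*√1105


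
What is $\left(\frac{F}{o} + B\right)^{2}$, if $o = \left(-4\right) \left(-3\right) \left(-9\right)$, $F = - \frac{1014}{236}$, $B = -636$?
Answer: $\frac{7298421030481}{18045504} \approx 4.0445 \cdot 10^{5}$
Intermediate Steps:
$F = - \frac{507}{118}$ ($F = \left(-1014\right) \frac{1}{236} = - \frac{507}{118} \approx -4.2966$)
$o = -108$ ($o = 12 \left(-9\right) = -108$)
$\left(\frac{F}{o} + B\right)^{2} = \left(- \frac{507}{118 \left(-108\right)} - 636\right)^{2} = \left(\left(- \frac{507}{118}\right) \left(- \frac{1}{108}\right) - 636\right)^{2} = \left(\frac{169}{4248} - 636\right)^{2} = \left(- \frac{2701559}{4248}\right)^{2} = \frac{7298421030481}{18045504}$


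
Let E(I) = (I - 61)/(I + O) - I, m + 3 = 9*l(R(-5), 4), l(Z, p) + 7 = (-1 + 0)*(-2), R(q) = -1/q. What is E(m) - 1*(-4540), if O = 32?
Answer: 73517/16 ≈ 4594.8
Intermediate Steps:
l(Z, p) = -5 (l(Z, p) = -7 + (-1 + 0)*(-2) = -7 - 1*(-2) = -7 + 2 = -5)
m = -48 (m = -3 + 9*(-5) = -3 - 45 = -48)
E(I) = -I + (-61 + I)/(32 + I) (E(I) = (I - 61)/(I + 32) - I = (-61 + I)/(32 + I) - I = -I + (-61 + I)/(32 + I))
E(m) - 1*(-4540) = (-61 - 1*(-48)**2 - 31*(-48))/(32 - 48) - 1*(-4540) = (-61 - 1*2304 + 1488)/(-16) + 4540 = -(-61 - 2304 + 1488)/16 + 4540 = -1/16*(-877) + 4540 = 877/16 + 4540 = 73517/16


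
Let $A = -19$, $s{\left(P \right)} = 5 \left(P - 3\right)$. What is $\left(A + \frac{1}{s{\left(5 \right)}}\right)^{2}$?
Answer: $\frac{35721}{100} \approx 357.21$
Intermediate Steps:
$s{\left(P \right)} = -15 + 5 P$ ($s{\left(P \right)} = 5 \left(-3 + P\right) = -15 + 5 P$)
$\left(A + \frac{1}{s{\left(5 \right)}}\right)^{2} = \left(-19 + \frac{1}{-15 + 5 \cdot 5}\right)^{2} = \left(-19 + \frac{1}{-15 + 25}\right)^{2} = \left(-19 + \frac{1}{10}\right)^{2} = \left(- \frac{189}{10}\right)^{2} = \frac{35721}{100}$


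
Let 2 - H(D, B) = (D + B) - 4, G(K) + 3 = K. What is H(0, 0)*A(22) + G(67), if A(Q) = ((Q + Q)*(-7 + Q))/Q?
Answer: 244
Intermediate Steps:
G(K) = -3 + K
H(D, B) = 6 - B - D (H(D, B) = 2 - ((D + B) - 4) = 2 - ((B + D) - 4) = 2 - (-4 + B + D) = 2 + (4 - B - D) = 6 - B - D)
A(Q) = -14 + 2*Q (A(Q) = ((2*Q)*(-7 + Q))/Q = (2*Q*(-7 + Q))/Q = -14 + 2*Q)
H(0, 0)*A(22) + G(67) = (6 - 1*0 - 1*0)*(-14 + 2*22) + (-3 + 67) = (6 + 0 + 0)*(-14 + 44) + 64 = 6*30 + 64 = 180 + 64 = 244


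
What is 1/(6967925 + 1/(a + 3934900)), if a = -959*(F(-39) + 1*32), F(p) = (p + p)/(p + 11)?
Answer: 7803081/54371283176927 ≈ 1.4351e-7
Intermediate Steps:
F(p) = 2*p/(11 + p) (F(p) = (2*p)/(11 + p) = 2*p/(11 + p))
a = -66719/2 (a = -959*(2*(-39)/(11 - 39) + 1*32) = -959*(2*(-39)/(-28) + 32) = -959*(2*(-39)*(-1/28) + 32) = -959*(39/14 + 32) = -959*487/14 = -66719/2 ≈ -33360.)
1/(6967925 + 1/(a + 3934900)) = 1/(6967925 + 1/(-66719/2 + 3934900)) = 1/(6967925 + 1/(7803081/2)) = 1/(6967925 + 2/7803081) = 1/(54371283176927/7803081) = 7803081/54371283176927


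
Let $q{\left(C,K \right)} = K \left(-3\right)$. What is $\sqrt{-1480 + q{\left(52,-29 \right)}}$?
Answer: $i \sqrt{1393} \approx 37.323 i$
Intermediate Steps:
$q{\left(C,K \right)} = - 3 K$
$\sqrt{-1480 + q{\left(52,-29 \right)}} = \sqrt{-1480 - -87} = \sqrt{-1480 + 87} = \sqrt{-1393} = i \sqrt{1393}$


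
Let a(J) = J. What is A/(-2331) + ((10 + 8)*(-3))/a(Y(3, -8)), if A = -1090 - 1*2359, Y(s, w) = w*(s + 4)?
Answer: 22787/9324 ≈ 2.4439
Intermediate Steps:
Y(s, w) = w*(4 + s)
A = -3449 (A = -1090 - 2359 = -3449)
A/(-2331) + ((10 + 8)*(-3))/a(Y(3, -8)) = -3449/(-2331) + ((10 + 8)*(-3))/((-8*(4 + 3))) = -3449*(-1/2331) + (18*(-3))/((-8*7)) = 3449/2331 - 54/(-56) = 3449/2331 - 54*(-1/56) = 3449/2331 + 27/28 = 22787/9324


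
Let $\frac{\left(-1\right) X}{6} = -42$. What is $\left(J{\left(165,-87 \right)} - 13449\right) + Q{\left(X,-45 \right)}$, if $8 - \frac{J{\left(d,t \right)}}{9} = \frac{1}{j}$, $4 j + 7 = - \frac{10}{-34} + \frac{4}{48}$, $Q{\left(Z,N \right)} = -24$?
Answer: $- \frac{18097407}{1351} \approx -13396.0$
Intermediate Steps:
$X = 252$ ($X = \left(-6\right) \left(-42\right) = 252$)
$j = - \frac{1351}{816}$ ($j = - \frac{7}{4} + \frac{- \frac{10}{-34} + \frac{4}{48}}{4} = - \frac{7}{4} + \frac{\left(-10\right) \left(- \frac{1}{34}\right) + 4 \cdot \frac{1}{48}}{4} = - \frac{7}{4} + \frac{\frac{5}{17} + \frac{1}{12}}{4} = - \frac{7}{4} + \frac{1}{4} \cdot \frac{77}{204} = - \frac{7}{4} + \frac{77}{816} = - \frac{1351}{816} \approx -1.6556$)
$J{\left(d,t \right)} = \frac{104616}{1351}$ ($J{\left(d,t \right)} = 72 - \frac{9}{- \frac{1351}{816}} = 72 - - \frac{7344}{1351} = 72 + \frac{7344}{1351} = \frac{104616}{1351}$)
$\left(J{\left(165,-87 \right)} - 13449\right) + Q{\left(X,-45 \right)} = \left(\frac{104616}{1351} - 13449\right) - 24 = - \frac{18064983}{1351} - 24 = - \frac{18097407}{1351}$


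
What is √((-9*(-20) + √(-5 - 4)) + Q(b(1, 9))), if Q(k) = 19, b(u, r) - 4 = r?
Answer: √(199 + 3*I) ≈ 14.107 + 0.1063*I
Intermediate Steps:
b(u, r) = 4 + r
√((-9*(-20) + √(-5 - 4)) + Q(b(1, 9))) = √((-9*(-20) + √(-5 - 4)) + 19) = √((180 + √(-9)) + 19) = √((180 + 3*I) + 19) = √(199 + 3*I)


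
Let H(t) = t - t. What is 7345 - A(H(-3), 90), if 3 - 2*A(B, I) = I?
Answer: 14777/2 ≈ 7388.5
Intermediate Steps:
H(t) = 0
A(B, I) = 3/2 - I/2
7345 - A(H(-3), 90) = 7345 - (3/2 - 1/2*90) = 7345 - (3/2 - 45) = 7345 - 1*(-87/2) = 7345 + 87/2 = 14777/2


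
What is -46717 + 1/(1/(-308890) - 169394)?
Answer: -2444425571492827/52324112661 ≈ -46717.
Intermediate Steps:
-46717 + 1/(1/(-308890) - 169394) = -46717 + 1/(-1/308890 - 169394) = -46717 + 1/(-52324112661/308890) = -46717 - 308890/52324112661 = -2444425571492827/52324112661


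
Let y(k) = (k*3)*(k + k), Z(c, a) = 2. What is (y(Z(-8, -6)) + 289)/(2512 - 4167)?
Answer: -313/1655 ≈ -0.18912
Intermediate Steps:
y(k) = 6*k² (y(k) = (3*k)*(2*k) = 6*k²)
(y(Z(-8, -6)) + 289)/(2512 - 4167) = (6*2² + 289)/(2512 - 4167) = (6*4 + 289)/(-1655) = (24 + 289)*(-1/1655) = 313*(-1/1655) = -313/1655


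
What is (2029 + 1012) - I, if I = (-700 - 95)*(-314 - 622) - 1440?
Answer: -739639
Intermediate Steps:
I = 742680 (I = -795*(-936) - 1440 = 744120 - 1440 = 742680)
(2029 + 1012) - I = (2029 + 1012) - 1*742680 = 3041 - 742680 = -739639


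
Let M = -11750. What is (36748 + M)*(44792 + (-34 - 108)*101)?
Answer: 761189100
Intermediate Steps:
(36748 + M)*(44792 + (-34 - 108)*101) = (36748 - 11750)*(44792 + (-34 - 108)*101) = 24998*(44792 - 142*101) = 24998*(44792 - 14342) = 24998*30450 = 761189100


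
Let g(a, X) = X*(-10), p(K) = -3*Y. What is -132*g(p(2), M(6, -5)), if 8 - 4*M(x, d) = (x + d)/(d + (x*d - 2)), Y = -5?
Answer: 98010/37 ≈ 2648.9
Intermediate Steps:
p(K) = 15 (p(K) = -3*(-5) = 15)
M(x, d) = 2 - (d + x)/(4*(-2 + d + d*x)) (M(x, d) = 2 - (x + d)/(4*(d + (x*d - 2))) = 2 - (d + x)/(4*(d + (d*x - 2))) = 2 - (d + x)/(4*(d + (-2 + d*x))) = 2 - (d + x)/(4*(-2 + d + d*x)))
g(a, X) = -10*X
-132*g(p(2), M(6, -5)) = -(-1320)*(-16 - 1*6 + 7*(-5) + 8*(-5)*6)/(4*(-2 - 5 - 5*6)) = -(-1320)*(-16 - 6 - 35 - 240)/(4*(-2 - 5 - 30)) = -(-1320)*(¼)*(-297)/(-37) = -(-1320)*(¼)*(-1/37)*(-297) = -(-1320)*297/148 = -132*(-1485/74) = 98010/37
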